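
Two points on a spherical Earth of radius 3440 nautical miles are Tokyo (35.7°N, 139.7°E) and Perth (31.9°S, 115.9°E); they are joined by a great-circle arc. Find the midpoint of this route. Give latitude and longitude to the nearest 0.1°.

≈ 1.9°N, 127.5°E

Write both endpoints as unit vectors p₁, p₂ with components (cos φ cos λ, cos φ sin λ, sin φ).
The central angle between the endpoints is δ = arccos(p₁·p₂) ≈ 1.242 rad (71.2°).
Interpolate at f = 1/2 with slerp weights a = sin((1−f)δ)/sin δ ≈ 0.615, b = sin(fδ)/sin δ ≈ 0.615.
p = a·p₁ + b·p₂ ≈ (-0.609, 0.793, 0.034); φ = arcsin(p_z) ≈ 1.94°, λ = atan2(p_y, p_x) ≈ 127.53°.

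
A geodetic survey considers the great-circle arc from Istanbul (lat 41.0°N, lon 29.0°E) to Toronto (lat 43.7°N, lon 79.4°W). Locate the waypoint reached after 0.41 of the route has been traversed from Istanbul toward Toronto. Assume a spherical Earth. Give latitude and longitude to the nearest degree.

Convert each endpoint to a unit vector on the sphere (x = cos φ cos λ, y = cos φ sin λ, z = sin φ).
The central angle between the endpoints is δ = arccos(p₁·p₂) ≈ 1.286 rad (73.7°).
Interpolate at f = 0.41 with slerp weights a = sin((1−f)δ)/sin δ ≈ 0.717, b = sin(fδ)/sin δ ≈ 0.524.
p = a·p₁ + b·p₂ ≈ (0.543, -0.110, 0.833); φ = arcsin(p_z) ≈ 56.36°, λ = atan2(p_y, p_x) ≈ -11.48°.

≈ lat 56°N, lon 11°W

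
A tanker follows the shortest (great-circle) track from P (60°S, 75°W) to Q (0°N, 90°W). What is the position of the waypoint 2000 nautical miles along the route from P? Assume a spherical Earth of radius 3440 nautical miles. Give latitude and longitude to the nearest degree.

Write both endpoints as unit vectors p₁, p₂ with components (cos φ cos λ, cos φ sin λ, sin φ).
The central angle between the endpoints is δ = arccos(p₁·p₂) ≈ 1.067 rad (61.1°). The total great-circle distance is δ·R ≈ 1.067 × 3440 ≈ 3670 nmi, so the target fraction is f = 2000/3670 ≈ 0.545.
Interpolate at f ≈ 0.545 with slerp weights a = sin((1−f)δ)/sin δ ≈ 0.533, b = sin(fδ)/sin δ ≈ 0.627.
p = a·p₁ + b·p₂ ≈ (0.069, -0.885, -0.461); φ = arcsin(p_z) ≈ -27.48°, λ = atan2(p_y, p_x) ≈ -85.54°.

≈ (27°S, 86°W)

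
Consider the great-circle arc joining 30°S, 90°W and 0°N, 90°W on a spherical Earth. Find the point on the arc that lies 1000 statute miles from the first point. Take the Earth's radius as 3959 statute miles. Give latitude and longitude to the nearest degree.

From cos δ = sin φ₁ sin φ₂ + cos φ₁ cos φ₂ cos Δλ, the central angle is δ ≈ 0.524 rad (30.0°). The total great-circle distance is δ·R ≈ 0.524 × 3959 ≈ 2073 mi, so the target fraction is f = 1000/2073 ≈ 0.482.
Interpolate at f ≈ 0.482 with slerp weights a = sin((1−f)δ)/sin δ ≈ 0.535, b = sin(fδ)/sin δ ≈ 0.500.
p = a·p₁ + b·p₂ ≈ (0.000, -0.964, -0.268); φ = arcsin(p_z) ≈ -15.53°, λ = atan2(p_y, p_x) ≈ -90.00°.

≈ 16°S, 90°W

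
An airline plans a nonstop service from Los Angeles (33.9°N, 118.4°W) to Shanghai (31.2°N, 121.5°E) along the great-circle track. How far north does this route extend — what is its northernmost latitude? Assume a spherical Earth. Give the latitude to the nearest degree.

The great circle lies in the plane with unit normal n̂ = (p₁ × p₂)/|p₁ × p₂|.
Here n̂_z ≈ -0.616; the vertex latitude is φ_max = arccos|n̂_z| ≈ 52.0°.

≈ 52°N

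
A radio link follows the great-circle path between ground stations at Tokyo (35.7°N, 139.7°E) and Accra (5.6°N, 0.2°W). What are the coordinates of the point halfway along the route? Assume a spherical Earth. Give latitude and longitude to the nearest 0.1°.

The haversine formula gives a central angle δ ≈ 2.167 rad (124.1°) between the endpoints.
Interpolate at f = 1/2 with slerp weights a = sin((1−f)δ)/sin δ ≈ 1.068, b = sin(fδ)/sin δ ≈ 1.068.
p = a·p₁ + b·p₂ ≈ (0.401, 0.557, 0.727); φ = arcsin(p_z) ≈ 46.65°, λ = atan2(p_y, p_x) ≈ 54.23°.

≈ 46.6°N, 54.2°E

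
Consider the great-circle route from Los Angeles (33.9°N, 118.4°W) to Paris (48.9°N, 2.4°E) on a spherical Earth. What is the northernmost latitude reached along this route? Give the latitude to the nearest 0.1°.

≈ 61.7°N

The great circle lies in the plane with unit normal n̂ = (p₁ × p₂)/|p₁ × p₂|.
Here n̂_z ≈ +0.473; the vertex latitude is φ_max = arccos|n̂_z| ≈ 61.7°.
Check via Clairaut: cos φ_max = |cos φ₁| · sin C = cos(33.9°)·sin(34.8°) ≈ 0.473, again giving ≈ 61.7°.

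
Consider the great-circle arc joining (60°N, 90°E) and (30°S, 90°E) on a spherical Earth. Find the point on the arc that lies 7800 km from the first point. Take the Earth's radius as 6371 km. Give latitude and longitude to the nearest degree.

Convert each endpoint to a unit vector on the sphere (x = cos φ cos λ, y = cos φ sin λ, z = sin φ).
The central angle between the endpoints is δ = arccos(p₁·p₂) ≈ 1.571 rad (90.0°). The total great-circle distance is δ·R ≈ 1.571 × 6371 ≈ 10008 km, so the target fraction is f = 7800/10008 ≈ 0.779.
Interpolate at f ≈ 0.779 with slerp weights a = sin((1−f)δ)/sin δ ≈ 0.340, b = sin(fδ)/sin δ ≈ 0.941.
p = a·p₁ + b·p₂ ≈ (0.000, 0.984, -0.176); φ = arcsin(p_z) ≈ -10.15°, λ = atan2(p_y, p_x) ≈ 90.00°.

≈ (10°S, 90°E)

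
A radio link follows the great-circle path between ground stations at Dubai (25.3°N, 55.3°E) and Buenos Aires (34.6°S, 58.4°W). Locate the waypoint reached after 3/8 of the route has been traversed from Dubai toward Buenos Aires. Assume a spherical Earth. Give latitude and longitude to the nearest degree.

From cos δ = sin φ₁ sin φ₂ + cos φ₁ cos φ₂ cos Δλ, the central angle is δ ≈ 2.143 rad (122.8°).
Interpolate at f = 3/8 with slerp weights a = sin((1−f)δ)/sin δ ≈ 1.158, b = sin(fδ)/sin δ ≈ 0.857.
p = a·p₁ + b·p₂ ≈ (0.966, 0.260, 0.009); φ = arcsin(p_z) ≈ 0.49°, λ = atan2(p_y, p_x) ≈ 15.09°.

≈ 0°N, 15°E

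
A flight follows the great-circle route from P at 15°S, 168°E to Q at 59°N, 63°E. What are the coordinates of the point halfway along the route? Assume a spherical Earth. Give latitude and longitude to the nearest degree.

≈ 32°N, 137°E

From cos δ = sin φ₁ sin φ₂ + cos φ₁ cos φ₂ cos Δλ, the central angle is δ ≈ 1.929 rad (110.5°).
Interpolate at f = 1/2 with slerp weights a = sin((1−f)δ)/sin δ ≈ 0.877, b = sin(fδ)/sin δ ≈ 0.877.
p = a·p₁ + b·p₂ ≈ (-0.624, 0.579, 0.525); φ = arcsin(p_z) ≈ 31.67°, λ = atan2(p_y, p_x) ≈ 137.14°.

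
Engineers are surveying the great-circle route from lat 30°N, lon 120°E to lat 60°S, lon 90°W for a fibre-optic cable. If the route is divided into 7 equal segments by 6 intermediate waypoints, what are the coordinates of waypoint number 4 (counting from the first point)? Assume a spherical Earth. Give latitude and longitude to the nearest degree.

≈ lat 45°S, lon 157°E

Write both endpoints as unit vectors p₁, p₂ with components (cos φ cos λ, cos φ sin λ, sin φ).
The central angle between the endpoints is δ = arccos(p₁·p₂) ≈ 2.512 rad (143.9°).
Interpolate at f = 4/7 with slerp weights a = sin((1−f)δ)/sin δ ≈ 1.494, b = sin(fδ)/sin δ ≈ 1.682.
p = a·p₁ + b·p₂ ≈ (-0.647, 0.280, -0.709); φ = arcsin(p_z) ≈ -45.19°, λ = atan2(p_y, p_x) ≈ 156.62°.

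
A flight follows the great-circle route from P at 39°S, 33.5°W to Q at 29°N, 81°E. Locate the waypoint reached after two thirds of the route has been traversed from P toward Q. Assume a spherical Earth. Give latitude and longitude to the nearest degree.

Convert each endpoint to a unit vector on the sphere (x = cos φ cos λ, y = cos φ sin λ, z = sin φ).
The central angle between the endpoints is δ = arccos(p₁·p₂) ≈ 2.198 rad (125.9°).
Interpolate at f = 2/3 with slerp weights a = sin((1−f)δ)/sin δ ≈ 0.826, b = sin(fδ)/sin δ ≈ 1.228.
p = a·p₁ + b·p₂ ≈ (0.703, 0.707, 0.076); φ = arcsin(p_z) ≈ 4.33°, λ = atan2(p_y, p_x) ≈ 45.13°.

≈ 4°N, 45°E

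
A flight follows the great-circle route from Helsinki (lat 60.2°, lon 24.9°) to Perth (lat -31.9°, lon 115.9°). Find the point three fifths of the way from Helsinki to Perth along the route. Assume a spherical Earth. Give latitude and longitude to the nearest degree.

≈ lat 9°, lon 91°

From cos δ = sin φ₁ sin φ₂ + cos φ₁ cos φ₂ cos Δλ, the central angle is δ ≈ 2.055 rad (117.8°).
Interpolate at f = 3/5 with slerp weights a = sin((1−f)δ)/sin δ ≈ 0.828, b = sin(fδ)/sin δ ≈ 1.066.
p = a·p₁ + b·p₂ ≈ (-0.022, 0.988, 0.155); φ = arcsin(p_z) ≈ 8.92°, λ = atan2(p_y, p_x) ≈ 91.29°.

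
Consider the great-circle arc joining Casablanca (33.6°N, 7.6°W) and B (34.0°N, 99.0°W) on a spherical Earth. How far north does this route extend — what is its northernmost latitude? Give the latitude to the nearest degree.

The great circle lies in the plane with unit normal n̂ = (p₁ × p₂)/|p₁ × p₂|.
Here n̂_z ≈ -0.722; the vertex latitude is φ_max = arccos|n̂_z| ≈ 43.8°.
Check via Clairaut: cos φ_max = |cos φ₁| · sin C = cos(33.6°)·sin(60.1°) ≈ 0.722, again giving ≈ 43.8°.

≈ 44°N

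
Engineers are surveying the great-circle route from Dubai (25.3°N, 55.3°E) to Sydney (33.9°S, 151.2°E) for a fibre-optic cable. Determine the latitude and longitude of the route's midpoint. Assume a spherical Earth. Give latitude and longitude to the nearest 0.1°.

Write both endpoints as unit vectors p₁, p₂ with components (cos φ cos λ, cos φ sin λ, sin φ).
The central angle between the endpoints is δ = arccos(p₁·p₂) ≈ 1.892 rad (108.4°).
Interpolate at f = 1/2 with slerp weights a = sin((1−f)δ)/sin δ ≈ 0.855, b = sin(fδ)/sin δ ≈ 0.855.
p = a·p₁ + b·p₂ ≈ (-0.182, 0.977, -0.111); φ = arcsin(p_z) ≈ -6.40°, λ = atan2(p_y, p_x) ≈ 100.54°.

≈ (6.4°S, 100.5°E)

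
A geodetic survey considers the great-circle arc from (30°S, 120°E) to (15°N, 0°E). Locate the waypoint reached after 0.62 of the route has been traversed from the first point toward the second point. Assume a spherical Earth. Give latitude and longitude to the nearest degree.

≈ (8°S, 41°E)

Convert each endpoint to a unit vector on the sphere (x = cos φ cos λ, y = cos φ sin λ, z = sin φ).
The central angle between the endpoints is δ = arccos(p₁·p₂) ≈ 2.150 rad (123.2°).
Interpolate at f = 0.62 with slerp weights a = sin((1−f)δ)/sin δ ≈ 0.872, b = sin(fδ)/sin δ ≈ 1.162.
p = a·p₁ + b·p₂ ≈ (0.745, 0.654, -0.135); φ = arcsin(p_z) ≈ -7.77°, λ = atan2(p_y, p_x) ≈ 41.28°.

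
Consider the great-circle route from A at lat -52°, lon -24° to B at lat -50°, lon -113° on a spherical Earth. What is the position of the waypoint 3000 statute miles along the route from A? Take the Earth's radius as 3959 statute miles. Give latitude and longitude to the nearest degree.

Convert each endpoint to a unit vector on the sphere (x = cos φ cos λ, y = cos φ sin λ, z = sin φ).
The central angle between the endpoints is δ = arccos(p₁·p₂) ≈ 0.914 rad (52.4°). The total great-circle distance is δ·R ≈ 0.914 × 3959 ≈ 3619 mi, so the target fraction is f = 3000/3619 ≈ 0.829.
Interpolate at f ≈ 0.829 with slerp weights a = sin((1−f)δ)/sin δ ≈ 0.197, b = sin(fδ)/sin δ ≈ 0.868.
p = a·p₁ + b·p₂ ≈ (-0.107, -0.563, -0.820); φ = arcsin(p_z) ≈ -55.05°, λ = atan2(p_y, p_x) ≈ -100.81°.

≈ lat -55°, lon -101°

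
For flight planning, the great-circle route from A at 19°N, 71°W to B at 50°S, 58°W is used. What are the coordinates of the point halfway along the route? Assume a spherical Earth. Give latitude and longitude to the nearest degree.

Convert each endpoint to a unit vector on the sphere (x = cos φ cos λ, y = cos φ sin λ, z = sin φ).
The central angle between the endpoints is δ = arccos(p₁·p₂) ≈ 1.221 rad (70.0°).
Interpolate at f = 1/2 with slerp weights a = sin((1−f)δ)/sin δ ≈ 0.610, b = sin(fδ)/sin δ ≈ 0.610.
p = a·p₁ + b·p₂ ≈ (0.396, -0.878, -0.269); φ = arcsin(p_z) ≈ -15.59°, λ = atan2(p_y, p_x) ≈ -65.74°.

≈ 16°S, 66°W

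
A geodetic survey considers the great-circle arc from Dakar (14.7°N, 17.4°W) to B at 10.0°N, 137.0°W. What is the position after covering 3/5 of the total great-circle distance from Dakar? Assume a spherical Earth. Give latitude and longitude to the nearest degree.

From cos δ = sin φ₁ sin φ₂ + cos φ₁ cos φ₂ cos Δλ, the central angle is δ ≈ 2.011 rad (115.2°).
Interpolate at f = 3/5 with slerp weights a = sin((1−f)δ)/sin δ ≈ 0.797, b = sin(fδ)/sin δ ≈ 1.033.
p = a·p₁ + b·p₂ ≈ (-0.009, -0.924, 0.382); φ = arcsin(p_z) ≈ 22.43°, λ = atan2(p_y, p_x) ≈ -90.55°.

≈ 22°N, 91°W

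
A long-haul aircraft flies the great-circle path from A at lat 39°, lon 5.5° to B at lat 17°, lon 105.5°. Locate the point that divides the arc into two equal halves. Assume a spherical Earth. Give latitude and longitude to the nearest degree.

≈ lat 39°, lon 63°

Write both endpoints as unit vectors p₁, p₂ with components (cos φ cos λ, cos φ sin λ, sin φ).
The central angle between the endpoints is δ = arccos(p₁·p₂) ≈ 1.516 rad (86.9°).
Interpolate at f = 1/2 with slerp weights a = sin((1−f)δ)/sin δ ≈ 0.688, b = sin(fδ)/sin δ ≈ 0.688.
p = a·p₁ + b·p₂ ≈ (0.357, 0.686, 0.635); φ = arcsin(p_z) ≈ 39.39°, λ = atan2(p_y, p_x) ≈ 62.52°.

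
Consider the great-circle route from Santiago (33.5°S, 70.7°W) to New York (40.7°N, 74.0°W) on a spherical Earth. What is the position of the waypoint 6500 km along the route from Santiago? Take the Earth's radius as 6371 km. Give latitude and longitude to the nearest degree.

≈ (25°N, 73°W)

Convert each endpoint to a unit vector on the sphere (x = cos φ cos λ, y = cos φ sin λ, z = sin φ).
The central angle between the endpoints is δ = arccos(p₁·p₂) ≈ 1.296 rad (74.3°). The total great-circle distance is δ·R ≈ 1.296 × 6371 ≈ 8258 km, so the target fraction is f = 6500/8258 ≈ 0.787.
Interpolate at f ≈ 0.787 with slerp weights a = sin((1−f)δ)/sin δ ≈ 0.283, b = sin(fδ)/sin δ ≈ 0.885.
p = a·p₁ + b·p₂ ≈ (0.263, -0.868, 0.421); φ = arcsin(p_z) ≈ 24.91°, λ = atan2(p_y, p_x) ≈ -73.14°.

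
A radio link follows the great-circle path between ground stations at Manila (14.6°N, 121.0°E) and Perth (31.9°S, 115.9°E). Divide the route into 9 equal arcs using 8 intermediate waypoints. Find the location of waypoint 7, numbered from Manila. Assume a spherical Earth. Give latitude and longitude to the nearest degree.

Convert each endpoint to a unit vector on the sphere (x = cos φ cos λ, y = cos φ sin λ, z = sin φ).
The central angle between the endpoints is δ = arccos(p₁·p₂) ≈ 0.816 rad (46.8°).
Interpolate at f = 7/9 with slerp weights a = sin((1−f)δ)/sin δ ≈ 0.248, b = sin(fδ)/sin δ ≈ 0.814.
p = a·p₁ + b·p₂ ≈ (-0.425, 0.827, -0.368); φ = arcsin(p_z) ≈ -21.58°, λ = atan2(p_y, p_x) ≈ 117.21°.

≈ (22°S, 117°E)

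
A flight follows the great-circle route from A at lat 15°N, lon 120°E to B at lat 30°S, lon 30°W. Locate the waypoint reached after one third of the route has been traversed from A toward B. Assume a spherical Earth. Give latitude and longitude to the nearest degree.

Write both endpoints as unit vectors p₁, p₂ with components (cos φ cos λ, cos φ sin λ, sin φ).
The central angle between the endpoints is δ = arccos(p₁·p₂) ≈ 2.594 rad (148.6°).
Interpolate at f = 1/3 with slerp weights a = sin((1−f)δ)/sin δ ≈ 1.897, b = sin(fδ)/sin δ ≈ 1.462.
p = a·p₁ + b·p₂ ≈ (0.180, 0.954, -0.240); φ = arcsin(p_z) ≈ -13.88°, λ = atan2(p_y, p_x) ≈ 79.30°.

≈ lat 14°S, lon 79°E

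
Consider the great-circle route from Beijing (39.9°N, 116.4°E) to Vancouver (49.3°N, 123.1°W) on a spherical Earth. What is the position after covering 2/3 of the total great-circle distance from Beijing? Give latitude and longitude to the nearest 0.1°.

≈ 62.9°N, 163.1°W

From cos δ = sin φ₁ sin φ₂ + cos φ₁ cos φ₂ cos Δλ, the central angle is δ ≈ 1.336 rad (76.6°).
Interpolate at f = 2/3 with slerp weights a = sin((1−f)δ)/sin δ ≈ 0.443, b = sin(fδ)/sin δ ≈ 0.799.
p = a·p₁ + b·p₂ ≈ (-0.436, -0.132, 0.890); φ = arcsin(p_z) ≈ 62.91°, λ = atan2(p_y, p_x) ≈ -163.11°.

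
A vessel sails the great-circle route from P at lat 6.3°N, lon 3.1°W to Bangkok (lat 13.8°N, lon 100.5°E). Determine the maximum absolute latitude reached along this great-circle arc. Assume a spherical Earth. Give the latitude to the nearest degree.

≈ 17°N

The great circle lies in the plane with unit normal n̂ = (p₁ × p₂)/|p₁ × p₂|.
Here n̂_z ≈ +0.958; the vertex latitude is φ_max = arccos|n̂_z| ≈ 16.7°.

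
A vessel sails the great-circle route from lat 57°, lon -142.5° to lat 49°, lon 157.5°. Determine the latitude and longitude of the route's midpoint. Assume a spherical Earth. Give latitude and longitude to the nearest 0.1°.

≈ lat 56.8°, lon -175.6°

Convert each endpoint to a unit vector on the sphere (x = cos φ cos λ, y = cos φ sin λ, z = sin φ).
The central angle between the endpoints is δ = arccos(p₁·p₂) ≈ 0.624 rad (35.7°).
Interpolate at f = 1/2 with slerp weights a = sin((1−f)δ)/sin δ ≈ 0.525, b = sin(fδ)/sin δ ≈ 0.525.
p = a·p₁ + b·p₂ ≈ (-0.545, -0.042, 0.837); φ = arcsin(p_z) ≈ 56.83°, λ = atan2(p_y, p_x) ≈ -175.57°.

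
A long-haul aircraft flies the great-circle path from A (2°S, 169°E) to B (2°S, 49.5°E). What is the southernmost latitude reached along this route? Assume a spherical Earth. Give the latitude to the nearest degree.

The great circle lies in the plane with unit normal n̂ = (p₁ × p₂)/|p₁ × p₂|.
Here n̂_z ≈ -0.998; the vertex latitude is φ_max = arccos|n̂_z| ≈ 4.0°.
Check via Clairaut: cos φ_max = |cos φ₁| · sin C = cos(2.0°)·sin(93.4°) ≈ 0.998, again giving ≈ 4.0°.

≈ 4°S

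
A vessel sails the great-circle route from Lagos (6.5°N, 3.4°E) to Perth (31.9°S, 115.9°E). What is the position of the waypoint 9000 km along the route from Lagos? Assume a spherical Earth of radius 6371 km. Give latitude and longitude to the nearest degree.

≈ 30°S, 79°E

Convert each endpoint to a unit vector on the sphere (x = cos φ cos λ, y = cos φ sin λ, z = sin φ).
The central angle between the endpoints is δ = arccos(p₁·p₂) ≈ 1.963 rad (112.5°). The total great-circle distance is δ·R ≈ 1.963 × 6371 ≈ 12509 km, so the target fraction is f = 9000/12509 ≈ 0.719.
Interpolate at f ≈ 0.719 with slerp weights a = sin((1−f)δ)/sin δ ≈ 0.566, b = sin(fδ)/sin δ ≈ 1.069.
p = a·p₁ + b·p₂ ≈ (0.165, 0.850, -0.501); φ = arcsin(p_z) ≈ -30.05°, λ = atan2(p_y, p_x) ≈ 78.98°.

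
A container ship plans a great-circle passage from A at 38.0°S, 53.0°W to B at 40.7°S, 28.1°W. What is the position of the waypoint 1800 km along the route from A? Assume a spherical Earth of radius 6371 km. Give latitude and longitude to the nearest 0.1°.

Write both endpoints as unit vectors p₁, p₂ with components (cos φ cos λ, cos φ sin λ, sin φ).
The central angle between the endpoints is δ = arccos(p₁·p₂) ≈ 0.338 rad (19.4°). The total great-circle distance is δ·R ≈ 0.338 × 6371 ≈ 2155 km, so the target fraction is f = 1800/2155 ≈ 0.835.
Interpolate at f ≈ 0.835 with slerp weights a = sin((1−f)δ)/sin δ ≈ 0.168, b = sin(fδ)/sin δ ≈ 0.840.
p = a·p₁ + b·p₂ ≈ (0.641, -0.406, -0.651); φ = arcsin(p_z) ≈ -40.63°, λ = atan2(p_y, p_x) ≈ -32.30°.

≈ 40.6°S, 32.3°W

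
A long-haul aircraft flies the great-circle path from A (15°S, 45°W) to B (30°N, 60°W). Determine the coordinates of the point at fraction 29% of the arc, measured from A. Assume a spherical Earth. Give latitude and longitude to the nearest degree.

Convert each endpoint to a unit vector on the sphere (x = cos φ cos λ, y = cos φ sin λ, z = sin φ).
The central angle between the endpoints is δ = arccos(p₁·p₂) ≈ 0.825 rad (47.3°).
Interpolate at f = 0.29 with slerp weights a = sin((1−f)δ)/sin δ ≈ 0.753, b = sin(fδ)/sin δ ≈ 0.323.
p = a·p₁ + b·p₂ ≈ (0.654, -0.756, -0.033); φ = arcsin(p_z) ≈ -1.92°, λ = atan2(p_y, p_x) ≈ -49.15°.

≈ (2°S, 49°W)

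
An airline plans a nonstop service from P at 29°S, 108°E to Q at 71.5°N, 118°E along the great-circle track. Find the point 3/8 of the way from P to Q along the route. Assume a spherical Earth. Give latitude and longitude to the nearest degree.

Convert each endpoint to a unit vector on the sphere (x = cos φ cos λ, y = cos φ sin λ, z = sin φ).
The central angle between the endpoints is δ = arccos(p₁·p₂) ≈ 1.758 rad (100.7°).
Interpolate at f = 3/8 with slerp weights a = sin((1−f)δ)/sin δ ≈ 0.907, b = sin(fδ)/sin δ ≈ 0.624.
p = a·p₁ + b·p₂ ≈ (-0.338, 0.929, 0.152); φ = arcsin(p_z) ≈ 8.73°, λ = atan2(p_y, p_x) ≈ 109.99°.

≈ 9°N, 110°E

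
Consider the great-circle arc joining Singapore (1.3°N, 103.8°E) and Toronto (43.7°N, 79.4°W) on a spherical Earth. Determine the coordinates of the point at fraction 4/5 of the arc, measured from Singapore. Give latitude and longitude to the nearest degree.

≈ 71°N, 86°W

Write both endpoints as unit vectors p₁, p₂ with components (cos φ cos λ, cos φ sin λ, sin φ).
The central angle between the endpoints is δ = arccos(p₁·p₂) ≈ 2.355 rad (134.9°).
Interpolate at f = 4/5 with slerp weights a = sin((1−f)δ)/sin δ ≈ 0.641, b = sin(fδ)/sin δ ≈ 1.343.
p = a·p₁ + b·p₂ ≈ (0.026, -0.333, 0.943); φ = arcsin(p_z) ≈ 70.51°, λ = atan2(p_y, p_x) ≈ -85.55°.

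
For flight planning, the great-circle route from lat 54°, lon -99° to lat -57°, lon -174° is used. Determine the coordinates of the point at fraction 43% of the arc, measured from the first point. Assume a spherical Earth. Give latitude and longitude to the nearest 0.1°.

Convert each endpoint to a unit vector on the sphere (x = cos φ cos λ, y = cos φ sin λ, z = sin φ).
The central angle between the endpoints is δ = arccos(p₁·p₂) ≈ 2.209 rad (126.6°).
Interpolate at f = 0.43 with slerp weights a = sin((1−f)δ)/sin δ ≈ 1.185, b = sin(fδ)/sin δ ≈ 1.013.
p = a·p₁ + b·p₂ ≈ (-0.657, -0.746, 0.109); φ = arcsin(p_z) ≈ 6.28°, λ = atan2(p_y, p_x) ≈ -131.40°.

≈ lat 6.3°, lon -131.4°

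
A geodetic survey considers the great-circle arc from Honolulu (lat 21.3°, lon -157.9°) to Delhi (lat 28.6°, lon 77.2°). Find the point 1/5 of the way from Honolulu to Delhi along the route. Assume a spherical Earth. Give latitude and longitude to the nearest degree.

≈ lat 34°, lon -177°

Write both endpoints as unit vectors p₁, p₂ with components (cos φ cos λ, cos φ sin λ, sin φ).
The central angle between the endpoints is δ = arccos(p₁·p₂) ≈ 1.869 rad (107.1°).
Interpolate at f = 1/5 with slerp weights a = sin((1−f)δ)/sin δ ≈ 1.043, b = sin(fδ)/sin δ ≈ 0.382.
p = a·p₁ + b·p₂ ≈ (-0.826, -0.039, 0.562); φ = arcsin(p_z) ≈ 34.19°, λ = atan2(p_y, p_x) ≈ -177.33°.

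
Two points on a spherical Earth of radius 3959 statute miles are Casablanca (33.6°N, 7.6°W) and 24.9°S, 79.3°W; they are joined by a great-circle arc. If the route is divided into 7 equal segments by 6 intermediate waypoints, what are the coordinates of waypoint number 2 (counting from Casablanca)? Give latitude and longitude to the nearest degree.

The haversine formula gives a central angle δ ≈ 1.567 rad (89.8°) between the endpoints.
Interpolate at f = 2/7 with slerp weights a = sin((1−f)δ)/sin δ ≈ 0.900, b = sin(fδ)/sin δ ≈ 0.433.
p = a·p₁ + b·p₂ ≈ (0.816, -0.485, 0.316); φ = arcsin(p_z) ≈ 18.40°, λ = atan2(p_y, p_x) ≈ -30.73°.

≈ 18°N, 31°W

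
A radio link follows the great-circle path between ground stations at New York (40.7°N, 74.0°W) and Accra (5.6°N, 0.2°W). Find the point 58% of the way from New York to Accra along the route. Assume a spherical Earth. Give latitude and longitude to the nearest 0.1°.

Write both endpoints as unit vectors p₁, p₂ with components (cos φ cos λ, cos φ sin λ, sin φ).
The central angle between the endpoints is δ = arccos(p₁·p₂) ≈ 1.293 rad (74.1°).
Interpolate at f = 0.58 with slerp weights a = sin((1−f)δ)/sin δ ≈ 0.537, b = sin(fδ)/sin δ ≈ 0.709.
p = a·p₁ + b·p₂ ≈ (0.818, -0.394, 0.420); φ = arcsin(p_z) ≈ 24.81°, λ = atan2(p_y, p_x) ≈ -25.73°.

≈ (24.8°N, 25.7°W)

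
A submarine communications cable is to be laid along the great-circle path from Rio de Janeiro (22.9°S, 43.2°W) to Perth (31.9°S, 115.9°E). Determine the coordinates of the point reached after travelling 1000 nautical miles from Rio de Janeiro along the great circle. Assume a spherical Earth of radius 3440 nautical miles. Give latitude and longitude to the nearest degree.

Convert each endpoint to a unit vector on the sphere (x = cos φ cos λ, y = cos φ sin λ, z = sin φ).
The central angle between the endpoints is δ = arccos(p₁·p₂) ≈ 2.123 rad (121.7°). The total great-circle distance is δ·R ≈ 2.123 × 3440 ≈ 7305 nmi, so the target fraction is f = 1000/7305 ≈ 0.137.
Interpolate at f ≈ 0.137 with slerp weights a = sin((1−f)δ)/sin δ ≈ 1.135, b = sin(fδ)/sin δ ≈ 0.337.
p = a·p₁ + b·p₂ ≈ (0.637, -0.458, -0.620); φ = arcsin(p_z) ≈ -38.28°, λ = atan2(p_y, p_x) ≈ -35.73°.

≈ 38°S, 36°W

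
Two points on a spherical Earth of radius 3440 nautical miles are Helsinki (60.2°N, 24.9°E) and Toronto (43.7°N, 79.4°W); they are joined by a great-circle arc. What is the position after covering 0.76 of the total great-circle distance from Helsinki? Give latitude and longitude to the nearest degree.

≈ 55°N, 66°W

The haversine formula gives a central angle δ ≈ 1.035 rad (59.3°) between the endpoints.
Interpolate at f = 0.76 with slerp weights a = sin((1−f)δ)/sin δ ≈ 0.286, b = sin(fδ)/sin δ ≈ 0.823.
p = a·p₁ + b·p₂ ≈ (0.238, -0.525, 0.817); φ = arcsin(p_z) ≈ 54.77°, λ = atan2(p_y, p_x) ≈ -65.59°.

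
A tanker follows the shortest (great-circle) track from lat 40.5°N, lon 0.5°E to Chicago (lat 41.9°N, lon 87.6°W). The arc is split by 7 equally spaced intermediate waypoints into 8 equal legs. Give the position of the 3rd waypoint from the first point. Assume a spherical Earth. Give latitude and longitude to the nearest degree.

The haversine formula gives a central angle δ ≈ 1.101 rad (63.1°) between the endpoints.
Interpolate at f = 3/8 with slerp weights a = sin((1−f)δ)/sin δ ≈ 0.712, b = sin(fδ)/sin δ ≈ 0.450.
p = a·p₁ + b·p₂ ≈ (0.556, -0.330, 0.763); φ = arcsin(p_z) ≈ 49.74°, λ = atan2(p_y, p_x) ≈ -30.70°.

≈ lat 50°N, lon 31°W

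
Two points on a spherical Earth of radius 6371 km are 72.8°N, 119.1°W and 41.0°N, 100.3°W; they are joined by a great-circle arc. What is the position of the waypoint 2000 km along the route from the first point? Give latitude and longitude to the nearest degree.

The haversine formula gives a central angle δ ≈ 0.577 rad (33.1°) between the endpoints. The total great-circle distance is δ·R ≈ 0.577 × 6371 ≈ 3677 km, so the target fraction is f = 2000/3677 ≈ 0.544.
Interpolate at f ≈ 0.544 with slerp weights a = sin((1−f)δ)/sin δ ≈ 0.477, b = sin(fδ)/sin δ ≈ 0.566.
p = a·p₁ + b·p₂ ≈ (-0.145, -0.543, 0.827); φ = arcsin(p_z) ≈ 55.78°, λ = atan2(p_y, p_x) ≈ -104.94°.

≈ 56°N, 105°W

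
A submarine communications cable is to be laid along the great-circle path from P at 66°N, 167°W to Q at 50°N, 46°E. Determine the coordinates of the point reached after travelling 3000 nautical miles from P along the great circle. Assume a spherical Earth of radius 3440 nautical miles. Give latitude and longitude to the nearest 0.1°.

Convert each endpoint to a unit vector on the sphere (x = cos φ cos λ, y = cos φ sin λ, z = sin φ).
The central angle between the endpoints is δ = arccos(p₁·p₂) ≈ 1.070 rad (61.3°). The total great-circle distance is δ·R ≈ 1.070 × 3440 ≈ 3679 nmi, so the target fraction is f = 3000/3679 ≈ 0.815.
Interpolate at f ≈ 0.815 with slerp weights a = sin((1−f)δ)/sin δ ≈ 0.224, b = sin(fδ)/sin δ ≈ 0.873.
p = a·p₁ + b·p₂ ≈ (0.301, 0.383, 0.873); φ = arcsin(p_z) ≈ 60.83°, λ = atan2(p_y, p_x) ≈ 51.83°.

≈ 60.8°N, 51.8°E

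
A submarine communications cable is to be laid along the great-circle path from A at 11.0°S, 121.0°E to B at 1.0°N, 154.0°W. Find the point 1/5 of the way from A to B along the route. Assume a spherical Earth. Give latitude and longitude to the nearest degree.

≈ 10°S, 138°E

From cos δ = sin φ₁ sin φ₂ + cos φ₁ cos φ₂ cos Δλ, the central angle is δ ≈ 1.488 rad (85.3°).
Interpolate at f = 1/5 with slerp weights a = sin((1−f)δ)/sin δ ≈ 0.932, b = sin(fδ)/sin δ ≈ 0.294.
p = a·p₁ + b·p₂ ≈ (-0.736, 0.655, -0.173); φ = arcsin(p_z) ≈ -9.94°, λ = atan2(p_y, p_x) ≈ 138.31°.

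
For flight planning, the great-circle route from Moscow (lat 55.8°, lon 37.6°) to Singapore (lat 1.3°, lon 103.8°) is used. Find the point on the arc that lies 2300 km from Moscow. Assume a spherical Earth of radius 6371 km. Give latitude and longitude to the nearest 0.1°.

From cos δ = sin φ₁ sin φ₂ + cos φ₁ cos φ₂ cos Δλ, the central angle is δ ≈ 1.323 rad (75.8°). The total great-circle distance is δ·R ≈ 1.323 × 6371 ≈ 8427 km, so the target fraction is f = 2300/8427 ≈ 0.273.
Interpolate at f ≈ 0.273 with slerp weights a = sin((1−f)δ)/sin δ ≈ 0.846, b = sin(fδ)/sin δ ≈ 0.364.
p = a·p₁ + b·p₂ ≈ (0.290, 0.644, 0.708); φ = arcsin(p_z) ≈ 45.08°, λ = atan2(p_y, p_x) ≈ 65.76°.

≈ lat 45.1°, lon 65.8°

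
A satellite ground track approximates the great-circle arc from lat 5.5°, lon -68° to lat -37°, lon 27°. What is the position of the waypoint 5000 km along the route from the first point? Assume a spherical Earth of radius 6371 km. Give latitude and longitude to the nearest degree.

Convert each endpoint to a unit vector on the sphere (x = cos φ cos λ, y = cos φ sin λ, z = sin φ).
The central angle between the endpoints is δ = arccos(p₁·p₂) ≈ 1.698 rad (97.3°). The total great-circle distance is δ·R ≈ 1.698 × 6371 ≈ 10819 km, so the target fraction is f = 5000/10819 ≈ 0.462.
Interpolate at f ≈ 0.462 with slerp weights a = sin((1−f)δ)/sin δ ≈ 0.798, b = sin(fδ)/sin δ ≈ 0.712.
p = a·p₁ + b·p₂ ≈ (0.805, -0.478, -0.352); φ = arcsin(p_z) ≈ -20.63°, λ = atan2(p_y, p_x) ≈ -30.72°.

≈ lat -21°, lon -31°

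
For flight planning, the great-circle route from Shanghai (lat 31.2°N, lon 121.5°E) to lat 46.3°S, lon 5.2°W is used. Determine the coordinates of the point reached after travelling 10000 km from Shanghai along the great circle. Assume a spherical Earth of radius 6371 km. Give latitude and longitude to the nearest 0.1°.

≈ lat 30.3°S, lon 52.3°E

Write both endpoints as unit vectors p₁, p₂ with components (cos φ cos λ, cos φ sin λ, sin φ).
The central angle between the endpoints is δ = arccos(p₁·p₂) ≈ 2.386 rad (136.7°). The total great-circle distance is δ·R ≈ 2.386 × 6371 ≈ 15200 km, so the target fraction is f = 10000/15200 ≈ 0.658.
Interpolate at f ≈ 0.658 with slerp weights a = sin((1−f)δ)/sin δ ≈ 1.062, b = sin(fδ)/sin δ ≈ 1.458.
p = a·p₁ + b·p₂ ≈ (0.528, 0.683, -0.504); φ = arcsin(p_z) ≈ -30.25°, λ = atan2(p_y, p_x) ≈ 52.28°.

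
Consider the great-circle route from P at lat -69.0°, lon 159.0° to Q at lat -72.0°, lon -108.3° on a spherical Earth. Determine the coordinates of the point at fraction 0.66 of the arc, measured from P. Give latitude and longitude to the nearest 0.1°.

≈ lat -76.2°, lon -140.2°

Convert each endpoint to a unit vector on the sphere (x = cos φ cos λ, y = cos φ sin λ, z = sin φ).
The central angle between the endpoints is δ = arccos(p₁·p₂) ≈ 0.489 rad (28.0°).
Interpolate at f = 0.66 with slerp weights a = sin((1−f)δ)/sin δ ≈ 0.352, b = sin(fδ)/sin δ ≈ 0.675.
p = a·p₁ + b·p₂ ≈ (-0.183, -0.153, -0.971); φ = arcsin(p_z) ≈ -76.19°, λ = atan2(p_y, p_x) ≈ -140.19°.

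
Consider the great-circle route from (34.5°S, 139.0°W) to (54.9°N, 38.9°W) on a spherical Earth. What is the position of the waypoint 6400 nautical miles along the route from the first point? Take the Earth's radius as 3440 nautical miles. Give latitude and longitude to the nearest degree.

≈ (48°N, 63°W)

From cos δ = sin φ₁ sin φ₂ + cos φ₁ cos φ₂ cos Δλ, the central angle is δ ≈ 2.149 rad (123.1°). The total great-circle distance is δ·R ≈ 2.149 × 3440 ≈ 7393 nmi, so the target fraction is f = 6400/7393 ≈ 0.866.
Interpolate at f ≈ 0.866 with slerp weights a = sin((1−f)δ)/sin δ ≈ 0.340, b = sin(fδ)/sin δ ≈ 1.144.
p = a·p₁ + b·p₂ ≈ (0.301, -0.597, 0.744); φ = arcsin(p_z) ≈ 48.06°, λ = atan2(p_y, p_x) ≈ -63.26°.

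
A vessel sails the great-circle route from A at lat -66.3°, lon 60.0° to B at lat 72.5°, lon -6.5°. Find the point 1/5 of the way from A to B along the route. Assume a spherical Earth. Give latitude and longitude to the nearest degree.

≈ lat -39°, lon 42°

Convert each endpoint to a unit vector on the sphere (x = cos φ cos λ, y = cos φ sin λ, z = sin φ).
The central angle between the endpoints is δ = arccos(p₁·p₂) ≈ 2.541 rad (145.6°).
Interpolate at f = 1/5 with slerp weights a = sin((1−f)δ)/sin δ ≈ 1.584, b = sin(fδ)/sin δ ≈ 0.861.
p = a·p₁ + b·p₂ ≈ (0.576, 0.522, -0.629); φ = arcsin(p_z) ≈ -38.99°, λ = atan2(p_y, p_x) ≈ 42.21°.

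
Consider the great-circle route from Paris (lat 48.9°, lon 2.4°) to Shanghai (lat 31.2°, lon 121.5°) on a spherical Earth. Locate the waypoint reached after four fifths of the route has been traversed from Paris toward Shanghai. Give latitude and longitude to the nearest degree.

From cos δ = sin φ₁ sin φ₂ + cos φ₁ cos φ₂ cos Δλ, the central angle is δ ≈ 1.454 rad (83.3°).
Interpolate at f = 4/5 with slerp weights a = sin((1−f)δ)/sin δ ≈ 0.289, b = sin(fδ)/sin δ ≈ 0.924.
p = a·p₁ + b·p₂ ≈ (-0.224, 0.682, 0.696); φ = arcsin(p_z) ≈ 44.13°, λ = atan2(p_y, p_x) ≈ 108.15°.

≈ lat 44°, lon 108°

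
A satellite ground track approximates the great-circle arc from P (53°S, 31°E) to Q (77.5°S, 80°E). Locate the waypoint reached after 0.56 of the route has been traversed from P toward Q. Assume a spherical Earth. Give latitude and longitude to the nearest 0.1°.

From cos δ = sin φ₁ sin φ₂ + cos φ₁ cos φ₂ cos Δλ, the central angle is δ ≈ 0.525 rad (30.1°).
Interpolate at f = 0.56 with slerp weights a = sin((1−f)δ)/sin δ ≈ 0.457, b = sin(fδ)/sin δ ≈ 0.578.
p = a·p₁ + b·p₂ ≈ (0.257, 0.265, -0.929); φ = arcsin(p_z) ≈ -68.33°, λ = atan2(p_y, p_x) ≈ 45.82°.

≈ (68.3°S, 45.8°E)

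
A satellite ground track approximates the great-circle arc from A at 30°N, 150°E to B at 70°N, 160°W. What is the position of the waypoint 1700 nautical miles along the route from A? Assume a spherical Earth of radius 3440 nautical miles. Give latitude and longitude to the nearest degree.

≈ 56°N, 167°E

Write both endpoints as unit vectors p₁, p₂ with components (cos φ cos λ, cos φ sin λ, sin φ).
The central angle between the endpoints is δ = arccos(p₁·p₂) ≈ 0.850 rad (48.7°). The total great-circle distance is δ·R ≈ 0.850 × 3440 ≈ 2923 nmi, so the target fraction is f = 1700/2923 ≈ 0.582.
Interpolate at f ≈ 0.582 with slerp weights a = sin((1−f)δ)/sin δ ≈ 0.463, b = sin(fδ)/sin δ ≈ 0.632.
p = a·p₁ + b·p₂ ≈ (-0.551, 0.127, 0.825); φ = arcsin(p_z) ≈ 55.60°, λ = atan2(p_y, p_x) ≈ 167.03°.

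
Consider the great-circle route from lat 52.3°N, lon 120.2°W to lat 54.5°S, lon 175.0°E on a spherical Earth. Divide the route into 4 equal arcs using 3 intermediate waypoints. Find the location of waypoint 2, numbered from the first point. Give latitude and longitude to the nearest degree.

≈ lat 1°S, lon 152°W

Convert each endpoint to a unit vector on the sphere (x = cos φ cos λ, y = cos φ sin λ, z = sin φ).
The central angle between the endpoints is δ = arccos(p₁·p₂) ≈ 2.086 rad (119.5°).
Interpolate at f = 2/4 with slerp weights a = sin((1−f)δ)/sin δ ≈ 0.993, b = sin(fδ)/sin δ ≈ 0.993.
p = a·p₁ + b·p₂ ≈ (-0.880, -0.475, -0.023); φ = arcsin(p_z) ≈ -1.30°, λ = atan2(p_y, p_x) ≈ -151.66°.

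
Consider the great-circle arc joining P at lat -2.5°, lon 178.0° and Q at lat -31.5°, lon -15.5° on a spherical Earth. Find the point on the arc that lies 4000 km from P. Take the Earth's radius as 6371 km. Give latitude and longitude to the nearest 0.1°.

≈ lat -36.0°, lon -167.9°

Write both endpoints as unit vectors p₁, p₂ with components (cos φ cos λ, cos φ sin λ, sin φ).
The central angle between the endpoints is δ = arccos(p₁·p₂) ≈ 2.507 rad (143.7°). The total great-circle distance is δ·R ≈ 2.507 × 6371 ≈ 15974 km, so the target fraction is f = 4000/15974 ≈ 0.250.
Interpolate at f ≈ 0.250 with slerp weights a = sin((1−f)δ)/sin δ ≈ 1.608, b = sin(fδ)/sin δ ≈ 0.991.
p = a·p₁ + b·p₂ ≈ (-0.791, -0.170, -0.588); φ = arcsin(p_z) ≈ -36.02°, λ = atan2(p_y, p_x) ≈ -167.88°.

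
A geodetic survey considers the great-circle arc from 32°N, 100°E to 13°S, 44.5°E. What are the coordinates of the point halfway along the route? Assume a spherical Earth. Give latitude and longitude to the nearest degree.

≈ 11°N, 70°E

Convert each endpoint to a unit vector on the sphere (x = cos φ cos λ, y = cos φ sin λ, z = sin φ).
The central angle between the endpoints is δ = arccos(p₁·p₂) ≈ 1.214 rad (69.6°).
Interpolate at f = 1/2 with slerp weights a = sin((1−f)δ)/sin δ ≈ 0.609, b = sin(fδ)/sin δ ≈ 0.609.
p = a·p₁ + b·p₂ ≈ (0.333, 0.924, 0.186); φ = arcsin(p_z) ≈ 10.70°, λ = atan2(p_y, p_x) ≈ 70.16°.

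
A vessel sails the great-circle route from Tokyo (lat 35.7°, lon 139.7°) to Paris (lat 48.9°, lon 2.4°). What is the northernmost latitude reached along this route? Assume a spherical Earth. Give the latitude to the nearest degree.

≈ 69°

The great circle lies in the plane with unit normal n̂ = (p₁ × p₂)/|p₁ × p₂|.
Here n̂_z ≈ -0.362; the vertex latitude is φ_max = arccos|n̂_z| ≈ 68.7°.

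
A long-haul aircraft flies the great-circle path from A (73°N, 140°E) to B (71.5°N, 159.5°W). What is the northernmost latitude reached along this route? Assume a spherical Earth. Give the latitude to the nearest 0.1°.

≈ 74.6°N

The great circle lies in the plane with unit normal n̂ = (p₁ × p₂)/|p₁ × p₂|.
Here n̂_z ≈ +0.265; the vertex latitude is φ_max = arccos|n̂_z| ≈ 74.6°.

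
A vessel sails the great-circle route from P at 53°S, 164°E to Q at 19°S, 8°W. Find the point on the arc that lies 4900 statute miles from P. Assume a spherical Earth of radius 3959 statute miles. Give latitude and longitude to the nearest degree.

≈ 56°S, 3°W

From cos δ = sin φ₁ sin φ₂ + cos φ₁ cos φ₂ cos Δλ, the central angle is δ ≈ 1.879 rad (107.7°). The total great-circle distance is δ·R ≈ 1.879 × 3959 ≈ 7440 mi, so the target fraction is f = 4900/7440 ≈ 0.659.
Interpolate at f ≈ 0.659 with slerp weights a = sin((1−f)δ)/sin δ ≈ 0.628, b = sin(fδ)/sin δ ≈ 0.992.
p = a·p₁ + b·p₂ ≈ (0.565, -0.026, -0.824); φ = arcsin(p_z) ≈ -55.53°, λ = atan2(p_y, p_x) ≈ -2.67°.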